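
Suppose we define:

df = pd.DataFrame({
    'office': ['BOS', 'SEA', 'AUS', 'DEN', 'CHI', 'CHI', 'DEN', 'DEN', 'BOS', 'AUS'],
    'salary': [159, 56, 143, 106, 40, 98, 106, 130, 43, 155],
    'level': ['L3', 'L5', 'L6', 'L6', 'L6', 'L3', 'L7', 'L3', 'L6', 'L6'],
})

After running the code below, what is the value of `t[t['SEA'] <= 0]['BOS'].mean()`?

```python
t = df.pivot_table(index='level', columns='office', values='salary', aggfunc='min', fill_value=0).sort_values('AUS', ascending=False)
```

67.3333333333

pivot: rows=level, cols=office, min(salary):
office  AUS  BOS  CHI  DEN  SEA
level                          
L3        0  159   98  130    0
L5        0    0    0    0   56
L6      143   43   40  106    0
L7        0    0    0  106    0
sort by AUS descending:
office  AUS  BOS  CHI  DEN  SEA
level                          
L6      143   43   40  106    0
L3        0  159   98  130    0
L5        0    0    0    0   56
L7        0    0    0  106    0
filter rows where SEA <= 0:
office  AUS  BOS  CHI  DEN  SEA
level                          
L6      143   43   40  106    0
L3        0  159   98  130    0
L7        0    0    0  106    0
Finally, mean of column 'BOS' = 67.3333333333.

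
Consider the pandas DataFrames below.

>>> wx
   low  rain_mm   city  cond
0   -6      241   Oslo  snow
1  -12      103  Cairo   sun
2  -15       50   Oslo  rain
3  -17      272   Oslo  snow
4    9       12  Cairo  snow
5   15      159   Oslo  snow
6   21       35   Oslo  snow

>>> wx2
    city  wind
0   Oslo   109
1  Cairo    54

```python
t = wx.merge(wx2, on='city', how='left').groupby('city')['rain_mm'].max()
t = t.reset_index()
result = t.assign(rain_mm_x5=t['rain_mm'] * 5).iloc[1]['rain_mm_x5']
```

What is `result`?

merge on 'city' (how='left') → 7 rows:
   low  rain_mm   city  cond  wind
0   -6      241   Oslo  snow   109
1  -12      103  Cairo   sun    54
2  -15       50   Oslo  rain   109
3  -17      272   Oslo  snow   109
4    9       12  Cairo  snow    54
5   15      159   Oslo  snow   109
6   21       35   Oslo  snow   109
group by city, max of rain_mm:
city
Cairo    103
Oslo     272
Name: rain_mm, dtype: int64
reset_index():
    city  rain_mm
0  Cairo      103
1   Oslo      272
add column rain_mm_x5 = t['rain_mm'] * 5:
    city  rain_mm  rain_mm_x5
0  Cairo      103         515
1   Oslo      272        1360

1360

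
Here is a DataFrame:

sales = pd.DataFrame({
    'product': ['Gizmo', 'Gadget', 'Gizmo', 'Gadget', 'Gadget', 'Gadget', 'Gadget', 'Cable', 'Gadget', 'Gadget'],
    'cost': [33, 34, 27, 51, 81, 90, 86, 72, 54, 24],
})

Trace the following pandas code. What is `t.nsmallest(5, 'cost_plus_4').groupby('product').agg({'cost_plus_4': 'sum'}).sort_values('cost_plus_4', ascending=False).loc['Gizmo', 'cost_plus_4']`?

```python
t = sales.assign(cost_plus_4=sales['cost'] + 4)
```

68

add column cost_plus_4 = sales['cost'] + 4:
  product  cost  cost_plus_4
0   Gizmo    33           37
1  Gadget    34           38
2   Gizmo    27           31
3  Gadget    51           55
4  Gadget    81           85
5  Gadget    90           94
6  Gadget    86           90
7   Cable    72           76
8  Gadget    54           58
9  Gadget    24           28
take 5 rows with smallest cost_plus_4:
  product  cost  cost_plus_4
9  Gadget    24           28
2   Gizmo    27           31
0   Gizmo    33           37
1  Gadget    34           38
3  Gadget    51           55
group by product, sum of cost_plus_4:
         cost_plus_4
product             
Gadget           121
Gizmo             68
sort by cost_plus_4 descending:
         cost_plus_4
product             
Gadget           121
Gizmo             68
Then the value at row 'Gizmo', column 'cost_plus_4': 68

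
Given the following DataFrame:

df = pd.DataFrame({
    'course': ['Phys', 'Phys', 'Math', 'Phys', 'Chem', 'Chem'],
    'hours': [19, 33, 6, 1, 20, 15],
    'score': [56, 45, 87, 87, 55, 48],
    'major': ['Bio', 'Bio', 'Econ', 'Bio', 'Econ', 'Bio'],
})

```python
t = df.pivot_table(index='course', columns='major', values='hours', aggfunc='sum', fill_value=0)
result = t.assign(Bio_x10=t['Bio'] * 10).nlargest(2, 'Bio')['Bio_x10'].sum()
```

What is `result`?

pivot: rows=course, cols=major, sum(hours):
major   Bio  Econ
course           
Chem     15    20
Math      0     6
Phys     53     0
add column Bio_x10 = t['Bio'] * 10:
major   Bio  Econ  Bio_x10
course                    
Chem     15    20      150
Math      0     6        0
Phys     53     0      530
take 2 rows with largest Bio:
major   Bio  Econ  Bio_x10
course                    
Phys     53     0      530
Chem     15    20      150
Reading off the sum of column 'Bio_x10', we get 680.

680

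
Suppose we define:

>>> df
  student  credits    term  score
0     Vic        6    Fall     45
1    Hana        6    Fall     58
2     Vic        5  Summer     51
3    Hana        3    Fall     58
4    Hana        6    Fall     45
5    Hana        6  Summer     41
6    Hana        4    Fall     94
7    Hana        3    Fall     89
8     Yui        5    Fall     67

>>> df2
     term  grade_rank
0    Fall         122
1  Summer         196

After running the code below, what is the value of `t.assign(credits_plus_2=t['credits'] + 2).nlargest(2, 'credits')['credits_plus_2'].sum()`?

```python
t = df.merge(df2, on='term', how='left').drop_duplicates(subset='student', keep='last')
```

merge on 'term' (how='left') → 9 rows:
  student  credits    term  score  grade_rank
0     Vic        6    Fall     45         122
1    Hana        6    Fall     58         122
2     Vic        5  Summer     51         196
3    Hana        3    Fall     58         122
4    Hana        6    Fall     45         122
5    Hana        6  Summer     41         196
6    Hana        4    Fall     94         122
7    Hana        3    Fall     89         122
8     Yui        5    Fall     67         122
drop duplicate student (keep=last):
  student  credits    term  score  grade_rank
2     Vic        5  Summer     51         196
7    Hana        3    Fall     89         122
8     Yui        5    Fall     67         122
add column credits_plus_2 = t['credits'] + 2:
  student  credits    term  score  grade_rank  credits_plus_2
2     Vic        5  Summer     51         196               7
7    Hana        3    Fall     89         122               5
8     Yui        5    Fall     67         122               7
take 2 rows with largest credits:
  student  credits    term  score  grade_rank  credits_plus_2
2     Vic        5  Summer     51         196               7
8     Yui        5    Fall     67         122               7
Reading off the sum of column 'credits_plus_2', we get 14.

14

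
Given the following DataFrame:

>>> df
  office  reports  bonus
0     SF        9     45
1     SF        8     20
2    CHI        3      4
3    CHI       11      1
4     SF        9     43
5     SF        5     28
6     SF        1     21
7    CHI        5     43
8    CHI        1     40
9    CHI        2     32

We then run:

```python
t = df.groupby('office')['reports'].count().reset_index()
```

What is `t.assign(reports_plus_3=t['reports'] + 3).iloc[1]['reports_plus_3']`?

group by office, count of reports:
office
CHI    5
SF     5
Name: reports, dtype: int64
reset_index():
  office  reports
0    CHI        5
1     SF        5
add column reports_plus_3 = t['reports'] + 3:
  office  reports  reports_plus_3
0    CHI        5               8
1     SF        5               8
Reading off the value at position 1, column 'reports_plus_3', we get 8.

8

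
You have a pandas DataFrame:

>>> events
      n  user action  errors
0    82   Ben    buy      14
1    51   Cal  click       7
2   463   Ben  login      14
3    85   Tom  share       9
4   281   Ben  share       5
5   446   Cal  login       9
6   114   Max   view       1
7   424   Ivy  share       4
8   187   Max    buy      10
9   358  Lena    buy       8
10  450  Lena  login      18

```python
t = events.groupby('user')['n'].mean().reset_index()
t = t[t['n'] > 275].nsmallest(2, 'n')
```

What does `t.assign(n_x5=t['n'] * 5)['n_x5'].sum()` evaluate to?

3396.66666667

group by user, mean of n:
user
Ben     275.333333
Cal     248.500000
Ivy     424.000000
Lena    404.000000
Max     150.500000
Tom      85.000000
Name: n, dtype: float64
reset_index():
   user           n
0   Ben  275.333333
1   Cal  248.500000
2   Ivy  424.000000
3  Lena  404.000000
4   Max  150.500000
5   Tom   85.000000
filter rows where n > 275:
   user           n
0   Ben  275.333333
2   Ivy  424.000000
3  Lena  404.000000
take 2 rows with smallest n:
   user           n
0   Ben  275.333333
3  Lena  404.000000
add column n_x5 = t['n'] * 5:
   user           n         n_x5
0   Ben  275.333333  1376.666667
3  Lena  404.000000  2020.000000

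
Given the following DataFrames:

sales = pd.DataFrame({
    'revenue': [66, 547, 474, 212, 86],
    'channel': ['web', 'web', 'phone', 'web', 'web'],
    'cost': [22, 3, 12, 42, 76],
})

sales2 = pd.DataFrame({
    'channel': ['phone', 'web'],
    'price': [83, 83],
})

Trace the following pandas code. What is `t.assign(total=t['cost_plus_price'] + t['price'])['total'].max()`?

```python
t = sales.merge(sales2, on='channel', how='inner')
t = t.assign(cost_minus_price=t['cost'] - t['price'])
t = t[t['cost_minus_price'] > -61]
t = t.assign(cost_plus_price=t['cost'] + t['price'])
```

242

merge on 'channel' (how='inner') → 5 rows:
   revenue channel  cost  price
0       66     web    22     83
1      547     web     3     83
2      474   phone    12     83
3      212     web    42     83
4       86     web    76     83
add column cost_minus_price = t['cost'] - t['price']:
   revenue channel  cost  price  cost_minus_price
0       66     web    22     83               -61
1      547     web     3     83               -80
2      474   phone    12     83               -71
3      212     web    42     83               -41
4       86     web    76     83                -7
filter rows where cost_minus_price > -61:
   revenue channel  cost  price  cost_minus_price
3      212     web    42     83               -41
4       86     web    76     83                -7
add column cost_plus_price = t['cost'] + t['price']:
   revenue channel  cost  price  cost_minus_price  cost_plus_price
3      212     web    42     83               -41              125
4       86     web    76     83                -7              159
add column total = t['cost_plus_price'] + t['price']:
   revenue channel  cost  price  cost_minus_price  cost_plus_price  total
3      212     web    42     83               -41              125    208
4       86     web    76     83                -7              159    242
Finally, max of column 'total' = 242.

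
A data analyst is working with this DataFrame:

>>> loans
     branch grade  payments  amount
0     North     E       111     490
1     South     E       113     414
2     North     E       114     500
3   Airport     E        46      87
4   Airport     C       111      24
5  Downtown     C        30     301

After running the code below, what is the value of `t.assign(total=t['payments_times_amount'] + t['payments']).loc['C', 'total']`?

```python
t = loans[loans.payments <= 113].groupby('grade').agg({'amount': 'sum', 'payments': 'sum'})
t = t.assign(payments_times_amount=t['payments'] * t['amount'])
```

45966

filter rows where payments <= 113:
     branch grade  payments  amount
0     North     E       111     490
1     South     E       113     414
3   Airport     E        46      87
4   Airport     C       111      24
5  Downtown     C        30     301
group by grade: sum(amount), sum(payments):
       amount  payments
grade                  
C         325       141
E         991       270
add column payments_times_amount = t['payments'] * t['amount']:
       amount  payments  payments_times_amount
grade                                         
C         325       141                  45825
E         991       270                 267570
add column total = t['payments_times_amount'] + t['payments']:
       amount  payments  payments_times_amount   total
grade                                                 
C         325       141                  45825   45966
E         991       270                 267570  267840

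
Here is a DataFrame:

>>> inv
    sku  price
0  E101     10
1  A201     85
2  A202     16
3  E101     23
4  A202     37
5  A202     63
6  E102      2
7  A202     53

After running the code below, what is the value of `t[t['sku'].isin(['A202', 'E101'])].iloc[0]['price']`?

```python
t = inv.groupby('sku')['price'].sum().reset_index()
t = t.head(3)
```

169

group by sku, sum of price:
sku
A201     85
A202    169
E101     33
E102      2
Name: price, dtype: int64
reset_index():
    sku  price
0  A201     85
1  A202    169
2  E101     33
3  E102      2
take first 3 rows:
    sku  price
0  A201     85
1  A202    169
2  E101     33
filter rows where sku in ['A202', 'E101']:
    sku  price
1  A202    169
2  E101     33
value at position 0, column 'price' → 169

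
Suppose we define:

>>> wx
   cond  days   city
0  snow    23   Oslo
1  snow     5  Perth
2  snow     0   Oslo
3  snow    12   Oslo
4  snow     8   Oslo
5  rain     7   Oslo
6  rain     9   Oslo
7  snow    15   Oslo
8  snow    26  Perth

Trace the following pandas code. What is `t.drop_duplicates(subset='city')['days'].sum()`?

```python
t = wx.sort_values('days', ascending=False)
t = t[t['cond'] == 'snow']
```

sort by days descending:
   cond  days   city
8  snow    26  Perth
0  snow    23   Oslo
7  snow    15   Oslo
3  snow    12   Oslo
6  rain     9   Oslo
4  snow     8   Oslo
5  rain     7   Oslo
1  snow     5  Perth
2  snow     0   Oslo
filter rows where cond == 'snow':
   cond  days   city
8  snow    26  Perth
0  snow    23   Oslo
7  snow    15   Oslo
3  snow    12   Oslo
4  snow     8   Oslo
1  snow     5  Perth
2  snow     0   Oslo
drop duplicate city (keep=first):
   cond  days   city
8  snow    26  Perth
0  snow    23   Oslo
sum of column 'days' → 49

49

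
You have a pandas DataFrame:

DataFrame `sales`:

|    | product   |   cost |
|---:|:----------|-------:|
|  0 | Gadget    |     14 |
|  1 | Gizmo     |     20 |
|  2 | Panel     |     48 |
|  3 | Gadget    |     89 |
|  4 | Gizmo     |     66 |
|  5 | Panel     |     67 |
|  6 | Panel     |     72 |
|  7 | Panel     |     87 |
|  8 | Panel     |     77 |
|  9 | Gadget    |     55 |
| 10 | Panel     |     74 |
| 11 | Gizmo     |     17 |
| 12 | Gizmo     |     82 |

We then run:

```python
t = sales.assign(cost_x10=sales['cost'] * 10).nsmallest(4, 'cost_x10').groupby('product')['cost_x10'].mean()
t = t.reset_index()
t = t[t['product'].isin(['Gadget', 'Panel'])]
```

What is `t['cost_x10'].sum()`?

620.0

add column cost_x10 = sales['cost'] * 10:
   product  cost  cost_x10
0   Gadget    14       140
1    Gizmo    20       200
2    Panel    48       480
3   Gadget    89       890
4    Gizmo    66       660
5    Panel    67       670
6    Panel    72       720
7    Panel    87       870
8    Panel    77       770
9   Gadget    55       550
10   Panel    74       740
11   Gizmo    17       170
12   Gizmo    82       820
take 4 rows with smallest cost_x10:
   product  cost  cost_x10
0   Gadget    14       140
11   Gizmo    17       170
1    Gizmo    20       200
2    Panel    48       480
group by product, mean of cost_x10:
product
Gadget    140.0
Gizmo     185.0
Panel     480.0
Name: cost_x10, dtype: float64
reset_index():
  product  cost_x10
0  Gadget     140.0
1   Gizmo     185.0
2   Panel     480.0
filter rows where product in ['Gadget', 'Panel']:
  product  cost_x10
0  Gadget     140.0
2   Panel     480.0
Reading off the sum of column 'cost_x10', we get 620.0.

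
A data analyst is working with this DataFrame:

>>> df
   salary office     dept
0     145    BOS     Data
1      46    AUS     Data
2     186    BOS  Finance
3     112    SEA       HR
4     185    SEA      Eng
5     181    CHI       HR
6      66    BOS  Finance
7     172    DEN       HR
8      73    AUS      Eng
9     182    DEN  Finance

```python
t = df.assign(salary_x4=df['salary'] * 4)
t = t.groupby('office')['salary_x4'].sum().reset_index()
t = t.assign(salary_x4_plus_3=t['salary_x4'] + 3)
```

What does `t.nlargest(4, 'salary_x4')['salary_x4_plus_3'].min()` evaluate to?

add column salary_x4 = df['salary'] * 4:
   salary office     dept  salary_x4
0     145    BOS     Data        580
1      46    AUS     Data        184
2     186    BOS  Finance        744
3     112    SEA       HR        448
4     185    SEA      Eng        740
5     181    CHI       HR        724
6      66    BOS  Finance        264
7     172    DEN       HR        688
8      73    AUS      Eng        292
9     182    DEN  Finance        728
group by office, sum of salary_x4:
office
AUS     476
BOS    1588
CHI     724
DEN    1416
SEA    1188
Name: salary_x4, dtype: int64
reset_index():
  office  salary_x4
0    AUS        476
1    BOS       1588
2    CHI        724
3    DEN       1416
4    SEA       1188
add column salary_x4_plus_3 = t['salary_x4'] + 3:
  office  salary_x4  salary_x4_plus_3
0    AUS        476               479
1    BOS       1588              1591
2    CHI        724               727
3    DEN       1416              1419
4    SEA       1188              1191
take 4 rows with largest salary_x4:
  office  salary_x4  salary_x4_plus_3
1    BOS       1588              1591
3    DEN       1416              1419
4    SEA       1188              1191
2    CHI        724               727
The min of column 'salary_x4_plus_3' is 727.

727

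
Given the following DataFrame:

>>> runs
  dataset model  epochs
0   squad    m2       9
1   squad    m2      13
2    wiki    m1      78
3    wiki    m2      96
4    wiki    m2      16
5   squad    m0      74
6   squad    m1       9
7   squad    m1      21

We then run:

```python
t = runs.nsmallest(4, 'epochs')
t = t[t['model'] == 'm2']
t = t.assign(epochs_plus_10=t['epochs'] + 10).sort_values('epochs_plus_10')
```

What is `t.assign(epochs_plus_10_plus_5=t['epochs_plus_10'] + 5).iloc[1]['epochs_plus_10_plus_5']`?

28

take 4 rows with smallest epochs:
  dataset model  epochs
0   squad    m2       9
6   squad    m1       9
1   squad    m2      13
4    wiki    m2      16
filter rows where model == 'm2':
  dataset model  epochs
0   squad    m2       9
1   squad    m2      13
4    wiki    m2      16
add column epochs_plus_10 = t['epochs'] + 10:
  dataset model  epochs  epochs_plus_10
0   squad    m2       9              19
1   squad    m2      13              23
4    wiki    m2      16              26
sort by epochs_plus_10:
  dataset model  epochs  epochs_plus_10
0   squad    m2       9              19
1   squad    m2      13              23
4    wiki    m2      16              26
add column epochs_plus_10_plus_5 = t['epochs_plus_10'] + 5:
  dataset model  epochs  epochs_plus_10  epochs_plus_10_plus_5
0   squad    m2       9              19                     24
1   squad    m2      13              23                     28
4    wiki    m2      16              26                     31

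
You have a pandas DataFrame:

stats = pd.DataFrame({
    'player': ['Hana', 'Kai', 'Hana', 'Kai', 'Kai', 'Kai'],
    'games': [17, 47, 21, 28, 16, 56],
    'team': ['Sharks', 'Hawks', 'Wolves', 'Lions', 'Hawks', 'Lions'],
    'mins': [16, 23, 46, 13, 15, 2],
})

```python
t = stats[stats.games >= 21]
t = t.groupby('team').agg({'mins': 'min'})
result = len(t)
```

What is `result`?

3

filter rows where games >= 21:
  player  games    team  mins
1    Kai     47   Hawks    23
2   Hana     21  Wolves    46
3    Kai     28   Lions    13
5    Kai     56   Lions     2
group by team, min of mins:
        mins
team        
Hawks     23
Lions      2
Wolves    46
The number of rows is 3.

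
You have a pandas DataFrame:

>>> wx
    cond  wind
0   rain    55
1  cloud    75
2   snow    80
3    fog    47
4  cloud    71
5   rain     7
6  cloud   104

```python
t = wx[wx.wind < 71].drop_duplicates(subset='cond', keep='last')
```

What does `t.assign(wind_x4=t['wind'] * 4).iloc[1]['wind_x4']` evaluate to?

filter rows where wind < 71:
   cond  wind
0  rain    55
3   fog    47
5  rain     7
drop duplicate cond (keep=last):
   cond  wind
3   fog    47
5  rain     7
add column wind_x4 = t['wind'] * 4:
   cond  wind  wind_x4
3   fog    47      188
5  rain     7       28
Then the value at position 1, column 'wind_x4': 28

28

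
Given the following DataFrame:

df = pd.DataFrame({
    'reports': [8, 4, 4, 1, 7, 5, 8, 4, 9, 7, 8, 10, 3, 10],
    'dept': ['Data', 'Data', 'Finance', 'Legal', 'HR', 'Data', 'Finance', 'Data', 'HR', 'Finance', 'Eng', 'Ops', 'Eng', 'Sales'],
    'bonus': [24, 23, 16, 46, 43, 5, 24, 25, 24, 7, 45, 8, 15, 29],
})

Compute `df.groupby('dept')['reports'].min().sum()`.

39

group by dept, min of reports:
dept
Data        4
Eng         3
Finance     4
HR          7
Legal       1
Ops        10
Sales      10
Name: reports, dtype: int64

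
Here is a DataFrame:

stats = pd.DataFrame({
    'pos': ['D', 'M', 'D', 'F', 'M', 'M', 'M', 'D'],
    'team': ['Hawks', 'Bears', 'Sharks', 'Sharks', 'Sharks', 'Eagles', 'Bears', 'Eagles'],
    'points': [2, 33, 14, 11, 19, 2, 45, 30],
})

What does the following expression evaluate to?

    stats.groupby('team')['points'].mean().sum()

71.6666666667

group by team, mean of points:
team
Bears     39.000000
Eagles    16.000000
Hawks      2.000000
Sharks    14.666667
Name: points, dtype: float64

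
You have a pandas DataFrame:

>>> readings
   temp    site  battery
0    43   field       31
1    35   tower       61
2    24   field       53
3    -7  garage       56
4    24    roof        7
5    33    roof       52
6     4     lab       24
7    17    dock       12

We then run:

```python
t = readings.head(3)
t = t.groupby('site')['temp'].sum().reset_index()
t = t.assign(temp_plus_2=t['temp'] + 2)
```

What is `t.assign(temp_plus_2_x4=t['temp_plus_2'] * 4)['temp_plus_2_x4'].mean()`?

212.0

take first 3 rows:
   temp   site  battery
0    43  field       31
1    35  tower       61
2    24  field       53
group by site, sum of temp:
site
field    67
tower    35
Name: temp, dtype: int64
reset_index():
    site  temp
0  field    67
1  tower    35
add column temp_plus_2 = t['temp'] + 2:
    site  temp  temp_plus_2
0  field    67           69
1  tower    35           37
add column temp_plus_2_x4 = t['temp_plus_2'] * 4:
    site  temp  temp_plus_2  temp_plus_2_x4
0  field    67           69             276
1  tower    35           37             148
Reading off the mean of column 'temp_plus_2_x4', we get 212.0.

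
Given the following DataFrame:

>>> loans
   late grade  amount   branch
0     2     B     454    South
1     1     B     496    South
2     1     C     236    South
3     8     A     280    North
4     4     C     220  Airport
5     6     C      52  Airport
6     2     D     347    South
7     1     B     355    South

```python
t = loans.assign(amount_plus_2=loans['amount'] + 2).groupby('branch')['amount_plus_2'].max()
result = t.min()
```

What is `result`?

add column amount_plus_2 = loans['amount'] + 2:
   late grade  amount   branch  amount_plus_2
0     2     B     454    South            456
1     1     B     496    South            498
2     1     C     236    South            238
3     8     A     280    North            282
4     4     C     220  Airport            222
5     6     C      52  Airport             54
6     2     D     347    South            349
7     1     B     355    South            357
group by branch, max of amount_plus_2:
branch
Airport    222
North      282
South      498
Name: amount_plus_2, dtype: int64
Taking the min of the resulting series gives 222.

222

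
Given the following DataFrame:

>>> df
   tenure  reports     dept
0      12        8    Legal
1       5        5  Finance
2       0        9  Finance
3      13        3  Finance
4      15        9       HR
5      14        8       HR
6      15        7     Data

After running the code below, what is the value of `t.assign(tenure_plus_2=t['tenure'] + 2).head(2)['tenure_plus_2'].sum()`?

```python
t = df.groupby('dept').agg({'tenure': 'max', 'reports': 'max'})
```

group by dept: max(tenure), max(reports):
         tenure  reports
dept                    
Data         15        7
Finance      13        9
HR           15        9
Legal        12        8
add column tenure_plus_2 = t['tenure'] + 2:
         tenure  reports  tenure_plus_2
dept                                   
Data         15        7             17
Finance      13        9             15
HR           15        9             17
Legal        12        8             14
take first 2 rows:
         tenure  reports  tenure_plus_2
dept                                   
Data         15        7             17
Finance      13        9             15

32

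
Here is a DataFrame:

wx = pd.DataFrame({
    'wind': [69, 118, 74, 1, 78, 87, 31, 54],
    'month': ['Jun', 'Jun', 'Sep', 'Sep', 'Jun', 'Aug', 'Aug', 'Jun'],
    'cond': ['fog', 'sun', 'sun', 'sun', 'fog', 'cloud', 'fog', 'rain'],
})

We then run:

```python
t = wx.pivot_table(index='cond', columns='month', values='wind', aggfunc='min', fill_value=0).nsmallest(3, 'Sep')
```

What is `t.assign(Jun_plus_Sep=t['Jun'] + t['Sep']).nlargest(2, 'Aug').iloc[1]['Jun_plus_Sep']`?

pivot: rows=cond, cols=month, min(wind):
month  Aug  Jun  Sep
cond                
cloud   87    0    0
fog     31   69    0
rain     0   54    0
sun      0  118    1
take 3 rows with smallest Sep:
month  Aug  Jun  Sep
cond                
cloud   87    0    0
fog     31   69    0
rain     0   54    0
add column Jun_plus_Sep = t['Jun'] + t['Sep']:
month  Aug  Jun  Sep  Jun_plus_Sep
cond                              
cloud   87    0    0             0
fog     31   69    0            69
rain     0   54    0            54
take 2 rows with largest Aug:
month  Aug  Jun  Sep  Jun_plus_Sep
cond                              
cloud   87    0    0             0
fog     31   69    0            69

69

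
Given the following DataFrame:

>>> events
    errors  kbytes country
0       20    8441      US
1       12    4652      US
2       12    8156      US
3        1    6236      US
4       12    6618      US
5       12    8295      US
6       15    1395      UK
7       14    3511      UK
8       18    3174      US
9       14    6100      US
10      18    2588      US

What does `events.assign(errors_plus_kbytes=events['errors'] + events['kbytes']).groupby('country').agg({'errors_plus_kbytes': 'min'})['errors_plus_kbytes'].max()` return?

add column errors_plus_kbytes = events['errors'] + events['kbytes']:
    errors  kbytes country  errors_plus_kbytes
0       20    8441      US                8461
1       12    4652      US                4664
2       12    8156      US                8168
3        1    6236      US                6237
4       12    6618      US                6630
5       12    8295      US                8307
6       15    1395      UK                1410
7       14    3511      UK                3525
8       18    3174      US                3192
9       14    6100      US                6114
10      18    2588      US                2606
group by country, min of errors_plus_kbytes:
         errors_plus_kbytes
country                    
UK                     1410
US                     2606
So max() = 2606.

2606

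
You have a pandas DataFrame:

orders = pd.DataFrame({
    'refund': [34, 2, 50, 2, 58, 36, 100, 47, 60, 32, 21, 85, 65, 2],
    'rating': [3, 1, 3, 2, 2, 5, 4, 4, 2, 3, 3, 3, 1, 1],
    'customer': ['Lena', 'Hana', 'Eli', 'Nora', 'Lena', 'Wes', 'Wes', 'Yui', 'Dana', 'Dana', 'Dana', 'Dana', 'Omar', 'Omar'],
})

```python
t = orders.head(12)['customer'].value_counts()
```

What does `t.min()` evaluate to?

take first 12 rows:
    refund  rating customer
0       34       3     Lena
1        2       1     Hana
2       50       3      Eli
3        2       2     Nora
4       58       2     Lena
5       36       5      Wes
6      100       4      Wes
7       47       4      Yui
8       60       2     Dana
9       32       3     Dana
10      21       3     Dana
11      85       3     Dana
value_counts of customer:
customer
Dana    4
Lena    2
Wes     2
Hana    1
Eli     1
Nora    1
Yui     1
Name: count, dtype: int64

1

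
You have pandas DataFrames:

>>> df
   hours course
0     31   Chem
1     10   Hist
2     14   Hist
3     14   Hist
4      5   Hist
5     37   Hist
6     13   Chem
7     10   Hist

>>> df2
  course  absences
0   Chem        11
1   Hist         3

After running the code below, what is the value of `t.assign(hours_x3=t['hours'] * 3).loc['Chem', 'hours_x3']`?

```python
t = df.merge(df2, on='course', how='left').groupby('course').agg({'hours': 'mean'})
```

66.0

merge on 'course' (how='left') → 8 rows:
   hours course  absences
0     31   Chem        11
1     10   Hist         3
2     14   Hist         3
3     14   Hist         3
4      5   Hist         3
5     37   Hist         3
6     13   Chem        11
7     10   Hist         3
group by course, mean of hours:
        hours
course       
Chem     22.0
Hist     15.0
add column hours_x3 = t['hours'] * 3:
        hours  hours_x3
course                 
Chem     22.0      66.0
Hist     15.0      45.0
Finally, value at row 'Chem', column 'hours_x3' = 66.0.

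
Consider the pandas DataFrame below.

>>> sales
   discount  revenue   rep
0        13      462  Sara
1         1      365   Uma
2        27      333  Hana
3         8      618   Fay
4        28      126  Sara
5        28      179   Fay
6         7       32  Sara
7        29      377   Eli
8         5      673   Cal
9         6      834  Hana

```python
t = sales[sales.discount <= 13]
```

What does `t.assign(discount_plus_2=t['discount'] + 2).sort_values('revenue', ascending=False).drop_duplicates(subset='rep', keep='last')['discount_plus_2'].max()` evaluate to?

10

filter rows where discount <= 13:
   discount  revenue   rep
0        13      462  Sara
1         1      365   Uma
3         8      618   Fay
6         7       32  Sara
8         5      673   Cal
9         6      834  Hana
add column discount_plus_2 = t['discount'] + 2:
   discount  revenue   rep  discount_plus_2
0        13      462  Sara               15
1         1      365   Uma                3
3         8      618   Fay               10
6         7       32  Sara                9
8         5      673   Cal                7
9         6      834  Hana                8
sort by revenue descending:
   discount  revenue   rep  discount_plus_2
9         6      834  Hana                8
8         5      673   Cal                7
3         8      618   Fay               10
0        13      462  Sara               15
1         1      365   Uma                3
6         7       32  Sara                9
drop duplicate rep (keep=last):
   discount  revenue   rep  discount_plus_2
9         6      834  Hana                8
8         5      673   Cal                7
3         8      618   Fay               10
1         1      365   Uma                3
6         7       32  Sara                9
Then the max of column 'discount_plus_2': 10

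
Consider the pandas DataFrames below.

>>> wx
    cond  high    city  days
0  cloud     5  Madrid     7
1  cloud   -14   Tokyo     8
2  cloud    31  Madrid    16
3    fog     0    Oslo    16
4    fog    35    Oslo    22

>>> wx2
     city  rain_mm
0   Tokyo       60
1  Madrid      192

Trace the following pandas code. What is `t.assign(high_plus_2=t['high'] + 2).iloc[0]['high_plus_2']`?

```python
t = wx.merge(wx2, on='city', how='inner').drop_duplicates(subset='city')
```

merge on 'city' (how='inner') → 3 rows:
    cond  high    city  days  rain_mm
0  cloud     5  Madrid     7      192
1  cloud   -14   Tokyo     8       60
2  cloud    31  Madrid    16      192
drop duplicate city (keep=first):
    cond  high    city  days  rain_mm
0  cloud     5  Madrid     7      192
1  cloud   -14   Tokyo     8       60
add column high_plus_2 = t['high'] + 2:
    cond  high    city  days  rain_mm  high_plus_2
0  cloud     5  Madrid     7      192            7
1  cloud   -14   Tokyo     8       60          -12

7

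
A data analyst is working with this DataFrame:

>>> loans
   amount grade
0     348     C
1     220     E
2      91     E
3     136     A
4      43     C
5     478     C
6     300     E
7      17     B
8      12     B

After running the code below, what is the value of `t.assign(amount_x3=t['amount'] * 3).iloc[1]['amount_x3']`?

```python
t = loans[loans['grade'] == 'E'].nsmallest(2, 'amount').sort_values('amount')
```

filter rows where grade == 'E':
   amount grade
1     220     E
2      91     E
6     300     E
take 2 rows with smallest amount:
   amount grade
2      91     E
1     220     E
sort by amount:
   amount grade
2      91     E
1     220     E
add column amount_x3 = t['amount'] * 3:
   amount grade  amount_x3
2      91     E        273
1     220     E        660
Hence 660.

660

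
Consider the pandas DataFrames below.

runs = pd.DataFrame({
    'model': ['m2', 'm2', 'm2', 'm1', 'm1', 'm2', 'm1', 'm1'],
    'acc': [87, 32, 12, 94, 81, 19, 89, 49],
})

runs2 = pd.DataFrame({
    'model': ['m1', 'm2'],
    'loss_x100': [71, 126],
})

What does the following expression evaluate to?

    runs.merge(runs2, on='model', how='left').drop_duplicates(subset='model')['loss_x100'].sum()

merge on 'model' (how='left') → 8 rows:
  model  acc  loss_x100
0    m2   87        126
1    m2   32        126
2    m2   12        126
3    m1   94         71
4    m1   81         71
5    m2   19        126
6    m1   89         71
7    m1   49         71
drop duplicate model (keep=first):
  model  acc  loss_x100
0    m2   87        126
3    m1   94         71

197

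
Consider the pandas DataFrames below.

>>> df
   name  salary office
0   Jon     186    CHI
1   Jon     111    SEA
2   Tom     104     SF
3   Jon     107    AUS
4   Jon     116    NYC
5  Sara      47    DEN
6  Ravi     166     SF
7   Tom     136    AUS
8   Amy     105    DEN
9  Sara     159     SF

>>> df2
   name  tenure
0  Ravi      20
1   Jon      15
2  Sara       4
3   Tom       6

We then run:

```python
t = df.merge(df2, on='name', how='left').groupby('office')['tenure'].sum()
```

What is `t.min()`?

merge on 'name' (how='left') → 10 rows:
   name  salary office  tenure
0   Jon     186    CHI    15.0
1   Jon     111    SEA    15.0
2   Tom     104     SF     6.0
3   Jon     107    AUS    15.0
4   Jon     116    NYC    15.0
5  Sara      47    DEN     4.0
6  Ravi     166     SF    20.0
7   Tom     136    AUS     6.0
8   Amy     105    DEN     NaN
9  Sara     159     SF     4.0
group by office, sum of tenure:
office
AUS    21.0
CHI    15.0
DEN     4.0
NYC    15.0
SEA    15.0
SF     30.0
Name: tenure, dtype: float64

4.0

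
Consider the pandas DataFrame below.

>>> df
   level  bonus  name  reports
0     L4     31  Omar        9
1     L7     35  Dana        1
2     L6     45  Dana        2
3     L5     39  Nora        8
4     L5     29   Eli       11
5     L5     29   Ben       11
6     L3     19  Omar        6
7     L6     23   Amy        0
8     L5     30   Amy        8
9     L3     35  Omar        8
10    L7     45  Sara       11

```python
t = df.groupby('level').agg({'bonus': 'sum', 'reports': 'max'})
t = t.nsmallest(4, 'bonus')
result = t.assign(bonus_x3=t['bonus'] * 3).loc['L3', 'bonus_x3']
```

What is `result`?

162

group by level: sum(bonus), max(reports):
       bonus  reports
level                
L3        54        8
L4        31        9
L5       127       11
L6        68        2
L7        80       11
take 4 rows with smallest bonus:
       bonus  reports
level                
L4        31        9
L3        54        8
L6        68        2
L7        80       11
add column bonus_x3 = t['bonus'] * 3:
       bonus  reports  bonus_x3
level                          
L4        31        9        93
L3        54        8       162
L6        68        2       204
L7        80       11       240
So loc['L3', 'bonus_x3'] = 162.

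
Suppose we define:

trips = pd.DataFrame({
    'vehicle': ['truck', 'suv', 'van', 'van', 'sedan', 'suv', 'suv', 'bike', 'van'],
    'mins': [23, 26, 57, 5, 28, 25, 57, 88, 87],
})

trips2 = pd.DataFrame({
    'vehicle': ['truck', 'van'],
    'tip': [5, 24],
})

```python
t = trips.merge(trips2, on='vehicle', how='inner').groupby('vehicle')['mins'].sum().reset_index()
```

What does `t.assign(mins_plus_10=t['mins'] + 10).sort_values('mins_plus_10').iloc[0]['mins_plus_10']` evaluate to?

33

merge on 'vehicle' (how='inner') → 4 rows:
  vehicle  mins  tip
0   truck    23    5
1     van    57   24
2     van     5   24
3     van    87   24
group by vehicle, sum of mins:
vehicle
truck     23
van      149
Name: mins, dtype: int64
reset_index():
  vehicle  mins
0   truck    23
1     van   149
add column mins_plus_10 = t['mins'] + 10:
  vehicle  mins  mins_plus_10
0   truck    23            33
1     van   149           159
sort by mins_plus_10:
  vehicle  mins  mins_plus_10
0   truck    23            33
1     van   149           159
Finally, value at position 0, column 'mins_plus_10' = 33.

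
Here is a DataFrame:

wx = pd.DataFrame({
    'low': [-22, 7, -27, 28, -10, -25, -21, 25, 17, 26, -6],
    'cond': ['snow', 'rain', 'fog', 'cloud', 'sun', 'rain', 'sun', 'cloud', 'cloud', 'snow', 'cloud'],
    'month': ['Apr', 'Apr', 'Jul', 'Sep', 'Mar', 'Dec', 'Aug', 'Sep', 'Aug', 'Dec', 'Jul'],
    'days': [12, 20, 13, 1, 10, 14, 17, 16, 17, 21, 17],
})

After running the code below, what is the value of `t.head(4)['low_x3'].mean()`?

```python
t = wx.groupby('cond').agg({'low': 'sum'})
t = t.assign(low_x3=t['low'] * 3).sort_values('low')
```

group by cond, sum of low:
       low
cond      
cloud   64
fog    -27
rain   -18
snow     4
sun    -31
add column low_x3 = t['low'] * 3:
       low  low_x3
cond              
cloud   64     192
fog    -27     -81
rain   -18     -54
snow     4      12
sun    -31     -93
sort by low:
       low  low_x3
cond              
sun    -31     -93
fog    -27     -81
rain   -18     -54
snow     4      12
cloud   64     192
take first 4 rows:
      low  low_x3
cond             
sun   -31     -93
fog   -27     -81
rain  -18     -54
snow    4      12
Finally, mean of column 'low_x3' = -54.0.

-54.0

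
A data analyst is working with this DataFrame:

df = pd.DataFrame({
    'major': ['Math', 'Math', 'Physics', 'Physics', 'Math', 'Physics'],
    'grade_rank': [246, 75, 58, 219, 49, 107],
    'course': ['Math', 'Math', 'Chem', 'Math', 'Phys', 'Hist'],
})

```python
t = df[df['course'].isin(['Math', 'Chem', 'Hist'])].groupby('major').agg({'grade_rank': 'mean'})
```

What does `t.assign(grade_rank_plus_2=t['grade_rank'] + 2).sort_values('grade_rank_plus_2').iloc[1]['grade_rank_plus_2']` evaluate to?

162.5

filter rows where course in ['Math', 'Chem', 'Hist']:
     major  grade_rank course
0     Math         246   Math
1     Math          75   Math
2  Physics          58   Chem
3  Physics         219   Math
5  Physics         107   Hist
group by major, mean of grade_rank:
         grade_rank
major              
Math          160.5
Physics       128.0
add column grade_rank_plus_2 = t['grade_rank'] + 2:
         grade_rank  grade_rank_plus_2
major                                 
Math          160.5              162.5
Physics       128.0              130.0
sort by grade_rank_plus_2:
         grade_rank  grade_rank_plus_2
major                                 
Physics       128.0              130.0
Math          160.5              162.5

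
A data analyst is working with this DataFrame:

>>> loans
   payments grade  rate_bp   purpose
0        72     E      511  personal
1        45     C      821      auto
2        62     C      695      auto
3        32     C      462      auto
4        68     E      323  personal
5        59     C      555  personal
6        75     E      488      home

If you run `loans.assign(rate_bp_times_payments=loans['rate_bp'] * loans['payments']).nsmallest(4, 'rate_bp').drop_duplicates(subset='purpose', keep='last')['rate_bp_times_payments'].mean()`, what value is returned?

29392.0

add column rate_bp_times_payments = loans['rate_bp'] * loans['payments']:
   payments grade  rate_bp   purpose  rate_bp_times_payments
0        72     E      511  personal                   36792
1        45     C      821      auto                   36945
2        62     C      695      auto                   43090
3        32     C      462      auto                   14784
4        68     E      323  personal                   21964
5        59     C      555  personal                   32745
6        75     E      488      home                   36600
take 4 rows with smallest rate_bp:
   payments grade  rate_bp   purpose  rate_bp_times_payments
4        68     E      323  personal                   21964
3        32     C      462      auto                   14784
6        75     E      488      home                   36600
0        72     E      511  personal                   36792
drop duplicate purpose (keep=last):
   payments grade  rate_bp   purpose  rate_bp_times_payments
3        32     C      462      auto                   14784
6        75     E      488      home                   36600
0        72     E      511  personal                   36792
The mean of column 'rate_bp_times_payments' is 29392.0.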